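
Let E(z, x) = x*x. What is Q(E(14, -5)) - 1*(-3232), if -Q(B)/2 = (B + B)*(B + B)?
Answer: -1768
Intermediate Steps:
E(z, x) = x²
Q(B) = -8*B² (Q(B) = -2*(B + B)*(B + B) = -2*2*B*2*B = -8*B²)
Q(E(14, -5)) - 1*(-3232) = -8*((-5)²)² - 1*(-3232) = -8*25² + 3232 = -8*625 + 3232 = -5000 + 3232 = -1768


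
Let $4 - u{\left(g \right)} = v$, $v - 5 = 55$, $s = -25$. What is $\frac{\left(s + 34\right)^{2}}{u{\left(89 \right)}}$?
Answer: $- \frac{81}{56} \approx -1.4464$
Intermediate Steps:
$v = 60$ ($v = 5 + 55 = 60$)
$u{\left(g \right)} = -56$ ($u{\left(g \right)} = 4 - 60 = -56$)
$\frac{\left(s + 34\right)^{2}}{u{\left(89 \right)}} = \frac{\left(-25 + 34\right)^{2}}{-56} = 9^{2} \left(- \frac{1}{56}\right) = 81 \left(- \frac{1}{56}\right) = - \frac{81}{56}$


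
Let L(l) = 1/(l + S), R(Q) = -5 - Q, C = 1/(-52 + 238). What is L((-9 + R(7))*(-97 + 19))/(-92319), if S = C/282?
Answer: -17484/2643904669421 ≈ -6.6129e-9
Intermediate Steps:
C = 1/186 ≈ 0.0053763
S = 1/52452 (S = (1/186)/282 = (1/186)*(1/282) = 1/52452 ≈ 1.9065e-5)
L(l) = 1/(1/52452 + l) (L(l) = 1/(l + 1/52452) = 1/(1/52452 + l))
L((-9 + R(7))*(-97 + 19))/(-92319) = (52452/(1 + 52452*((-9 + (-5 - 1*7))*(-97 + 19))))/(-92319) = (52452/(1 + 52452*((-9 + (-5 - 7))*(-78))))*(-1/92319) = (52452/(1 + 52452*((-9 - 12)*(-78))))*(-1/92319) = (52452/(1 + 52452*(-21*(-78))))*(-1/92319) = (52452/(1 + 52452*1638))*(-1/92319) = (52452/(1 + 85916376))*(-1/92319) = (52452/85916377)*(-1/92319) = -17484/2643904669421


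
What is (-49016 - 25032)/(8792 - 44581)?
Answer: 5696/2753 ≈ 2.0690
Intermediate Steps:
(-49016 - 25032)/(8792 - 44581) = -74048/(-35789) = -74048*(-1/35789) = 5696/2753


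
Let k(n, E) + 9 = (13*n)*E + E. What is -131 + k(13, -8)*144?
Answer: -197267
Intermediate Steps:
k(n, E) = -9 + E + 13*E*n (k(n, E) = -9 + ((13*n)*E + E) = -9 + (13*E*n + E) = -9 + (E + 13*E*n) = -9 + E + 13*E*n)
-131 + k(13, -8)*144 = -131 + (-9 - 8 + 13*(-8)*13)*144 = -131 + (-9 - 8 - 1352)*144 = -131 - 1369*144 = -131 - 197136 = -197267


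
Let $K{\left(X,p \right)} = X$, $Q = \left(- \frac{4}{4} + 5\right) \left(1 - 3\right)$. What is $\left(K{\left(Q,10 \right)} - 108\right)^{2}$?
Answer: $13456$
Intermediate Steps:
$Q = -8$ ($Q = \left(\left(-4\right) \frac{1}{4} + 5\right) \left(-2\right) = \left(-1 + 5\right) \left(-2\right) = 4 \left(-2\right) = -8$)
$\left(K{\left(Q,10 \right)} - 108\right)^{2} = \left(-8 - 108\right)^{2} = \left(-116\right)^{2} = 13456$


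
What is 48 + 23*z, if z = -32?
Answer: -688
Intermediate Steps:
48 + 23*z = 48 + 23*(-32) = 48 - 736 = -688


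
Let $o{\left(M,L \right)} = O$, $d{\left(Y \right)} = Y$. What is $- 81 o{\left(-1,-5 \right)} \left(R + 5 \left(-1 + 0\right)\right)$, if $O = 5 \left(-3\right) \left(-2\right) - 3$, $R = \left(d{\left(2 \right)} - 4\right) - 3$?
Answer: $21870$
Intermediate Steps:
$R = -5$ ($R = \left(2 - 4\right) - 3 = -2 - 3 = -5$)
$O = 27$ ($O = \left(-15\right) \left(-2\right) - 3 = 30 - 3 = 27$)
$o{\left(M,L \right)} = 27$
$- 81 o{\left(-1,-5 \right)} \left(R + 5 \left(-1 + 0\right)\right) = - 81 \cdot 27 \left(-5 + 5 \left(-1 + 0\right)\right) = - 81 \cdot 27 \left(-5 + 5 \left(-1\right)\right) = - 81 \cdot 27 \left(-5 - 5\right) = - 81 \cdot 27 \left(-10\right) = \left(-81\right) \left(-270\right) = 21870$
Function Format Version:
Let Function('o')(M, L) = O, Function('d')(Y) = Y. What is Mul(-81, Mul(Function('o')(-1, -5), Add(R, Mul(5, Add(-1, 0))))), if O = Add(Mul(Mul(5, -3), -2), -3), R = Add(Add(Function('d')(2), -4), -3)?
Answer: 21870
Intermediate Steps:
R = -5 (R = Add(Add(2, -4), -3) = Add(-2, -3) = -5)
O = 27 (O = Add(Mul(-15, -2), -3) = Add(30, -3) = 27)
Function('o')(M, L) = 27
Mul(-81, Mul(Function('o')(-1, -5), Add(R, Mul(5, Add(-1, 0))))) = Mul(-81, Mul(27, Add(-5, Mul(5, Add(-1, 0))))) = Mul(-81, Mul(27, Add(-5, Mul(5, -1)))) = Mul(-81, Mul(27, Add(-5, -5))) = Mul(-81, Mul(27, -10)) = Mul(-81, -270) = 21870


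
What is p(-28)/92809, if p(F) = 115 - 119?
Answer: -4/92809 ≈ -4.3099e-5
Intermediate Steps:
p(F) = -4
p(-28)/92809 = -4/92809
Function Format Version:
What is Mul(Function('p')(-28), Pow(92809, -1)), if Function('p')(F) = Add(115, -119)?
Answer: Rational(-4, 92809) ≈ -4.3099e-5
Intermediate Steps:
Function('p')(F) = -4
Mul(Function('p')(-28), Pow(92809, -1)) = Mul(-4, Pow(92809, -1)) = Mul(-4, Rational(1, 92809)) = Rational(-4, 92809)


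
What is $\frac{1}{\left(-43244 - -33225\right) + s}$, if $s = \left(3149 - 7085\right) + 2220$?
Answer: $- \frac{1}{11735} \approx -8.5215 \cdot 10^{-5}$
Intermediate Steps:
$s = -1716$ ($s = -3936 + 2220 = -1716$)
$\frac{1}{\left(-43244 - -33225\right) + s} = \frac{1}{\left(-43244 - -33225\right) - 1716} = \frac{1}{\left(-43244 + 33225\right) - 1716} = \frac{1}{-10019 - 1716} = \frac{1}{-11735} = - \frac{1}{11735}$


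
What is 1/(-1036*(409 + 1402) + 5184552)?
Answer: 1/3308356 ≈ 3.0227e-7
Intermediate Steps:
1/(-1036*(409 + 1402) + 5184552) = 1/(-1036*1811 + 5184552) = 1/(-1876196 + 5184552) = 1/3308356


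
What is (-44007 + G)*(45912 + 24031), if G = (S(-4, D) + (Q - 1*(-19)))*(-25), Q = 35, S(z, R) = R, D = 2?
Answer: -3175901801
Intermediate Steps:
G = -1400 (G = (2 + (35 - 1*(-19)))*(-25) = (2 + (35 + 19))*(-25) = (2 + 54)*(-25) = 56*(-25) = -1400)
(-44007 + G)*(45912 + 24031) = (-44007 - 1400)*(45912 + 24031) = -45407*69943 = -3175901801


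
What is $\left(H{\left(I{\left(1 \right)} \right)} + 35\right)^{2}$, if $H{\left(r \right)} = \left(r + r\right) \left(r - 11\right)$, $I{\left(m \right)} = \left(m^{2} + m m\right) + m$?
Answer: $169$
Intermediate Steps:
$I{\left(m \right)} = m + 2 m^{2}$ ($I{\left(m \right)} = \left(m^{2} + m^{2}\right) + m = 2 m^{2} + m = m + 2 m^{2}$)
$H{\left(r \right)} = 2 r \left(-11 + r\right)$
$\left(H{\left(I{\left(1 \right)} \right)} + 35\right)^{2} = \left(2 \cdot 1 \left(1 + 2 \cdot 1\right) \left(-11 + 1 \left(1 + 2 \cdot 1\right)\right) + 35\right)^{2} = \left(2 \cdot 1 \left(1 + 2\right) \left(-11 + 1 \left(1 + 2\right)\right) + 35\right)^{2} = \left(2 \cdot 1 \cdot 3 \left(-11 + 1 \cdot 3\right) + 35\right)^{2} = \left(2 \cdot 3 \left(-11 + 3\right) + 35\right)^{2} = \left(2 \cdot 3 \left(-8\right) + 35\right)^{2} = \left(-48 + 35\right)^{2} = \left(-13\right)^{2} = 169$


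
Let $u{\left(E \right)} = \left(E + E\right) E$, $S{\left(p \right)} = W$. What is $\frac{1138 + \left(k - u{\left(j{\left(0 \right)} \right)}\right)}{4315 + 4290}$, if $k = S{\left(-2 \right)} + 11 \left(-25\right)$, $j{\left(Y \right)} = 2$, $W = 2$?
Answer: $\frac{857}{8605} \approx 0.099593$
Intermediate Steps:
$S{\left(p \right)} = 2$
$u{\left(E \right)} = 2 E^{2}$ ($u{\left(E \right)} = 2 E E = 2 E^{2}$)
$k = -273$ ($k = 2 + 11 \left(-25\right) = 2 - 275 = -273$)
$\frac{1138 + \left(k - u{\left(j{\left(0 \right)} \right)}\right)}{4315 + 4290} = \frac{1138 - \left(273 + 2 \cdot 2^{2}\right)}{4315 + 4290} = \frac{1138 - \left(273 + 2 \cdot 4\right)}{8605} = \left(1138 - 281\right) \frac{1}{8605} = 857 \cdot \frac{1}{8605} = \frac{857}{8605}$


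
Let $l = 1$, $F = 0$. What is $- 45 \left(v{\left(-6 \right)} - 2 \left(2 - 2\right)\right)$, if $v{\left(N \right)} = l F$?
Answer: $0$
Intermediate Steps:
$v{\left(N \right)} = 0$ ($v{\left(N \right)} = 1 \cdot 0 = 0$)
$- 45 \left(v{\left(-6 \right)} - 2 \left(2 - 2\right)\right) = - 45 \left(0 - 2 \left(2 - 2\right)\right) = - 45 \left(0 - 0\right) = - 45 \left(0 + 0\right) = \left(-45\right) 0 = 0$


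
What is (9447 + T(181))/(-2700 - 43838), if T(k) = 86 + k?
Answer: -4857/23269 ≈ -0.20873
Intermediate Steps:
(9447 + T(181))/(-2700 - 43838) = (9447 + (86 + 181))/(-2700 - 43838) = (9447 + 267)/(-46538) = 9714*(-1/46538) = -4857/23269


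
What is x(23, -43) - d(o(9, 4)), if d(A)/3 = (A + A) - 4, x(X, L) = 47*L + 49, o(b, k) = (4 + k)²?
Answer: -2344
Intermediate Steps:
x(X, L) = 49 + 47*L
d(A) = -12 + 6*A (d(A) = 3*((A + A) - 4) = 3*(2*A - 4) = 3*(-4 + 2*A) = -12 + 6*A)
x(23, -43) - d(o(9, 4)) = (49 + 47*(-43)) - (-12 + 6*(4 + 4)²) = (49 - 2021) - (-12 + 6*8²) = -1972 - (-12 + 6*64) = -1972 - (-12 + 384) = -1972 - 1*372 = -1972 - 372 = -2344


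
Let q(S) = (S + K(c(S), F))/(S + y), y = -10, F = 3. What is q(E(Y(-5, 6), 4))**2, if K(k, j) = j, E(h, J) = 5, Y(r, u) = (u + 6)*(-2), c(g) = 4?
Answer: 64/25 ≈ 2.5600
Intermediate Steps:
Y(r, u) = -12 - 2*u (Y(r, u) = (6 + u)*(-2) = -12 - 2*u)
q(S) = (3 + S)/(-10 + S) (q(S) = (S + 3)/(S - 10) = (3 + S)/(-10 + S))
q(E(Y(-5, 6), 4))**2 = ((3 + 5)/(-10 + 5))**2 = (8/(-5))**2 = (-1/5*8)**2 = (-8/5)**2 = 64/25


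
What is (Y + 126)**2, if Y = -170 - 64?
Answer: 11664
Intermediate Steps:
Y = -234
(Y + 126)**2 = (-234 + 126)**2 = (-108)**2 = 11664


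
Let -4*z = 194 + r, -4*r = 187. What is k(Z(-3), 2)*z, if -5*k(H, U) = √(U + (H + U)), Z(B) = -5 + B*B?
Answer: 589*√2/40 ≈ 20.824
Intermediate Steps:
r = -187/4 (r = -¼*187 = -187/4 ≈ -46.750)
Z(B) = -5 + B²
k(H, U) = -√(H + 2*U)/5 (k(H, U) = -√(U + (H + U))/5 = -√(H + 2*U)/5)
z = -589/16 (z = -(194 - 187/4)/4 = -¼*589/4 = -589/16 ≈ -36.813)
k(Z(-3), 2)*z = -√((-5 + (-3)²) + 2*2)/5*(-589/16) = -√((-5 + 9) + 4)/5*(-589/16) = -√(4 + 4)/5*(-589/16) = -2*√2/5*(-589/16) = 589*√2/40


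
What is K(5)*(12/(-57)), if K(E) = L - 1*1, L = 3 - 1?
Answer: -4/19 ≈ -0.21053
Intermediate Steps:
L = 2
K(E) = 1 (K(E) = 2 - 1*1 = 2 - 1 = 1)
K(5)*(12/(-57)) = 1*(12/(-57)) = 1*(12*(-1/57)) = 1*(-4/19) = -4/19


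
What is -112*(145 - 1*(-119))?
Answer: -29568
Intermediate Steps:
-112*(145 - 1*(-119)) = -112*(145 + 119) = -112*264 = -29568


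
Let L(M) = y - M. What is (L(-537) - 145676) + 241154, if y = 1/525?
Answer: 50407876/525 ≈ 96015.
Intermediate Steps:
y = 1/525 ≈ 0.0019048
L(M) = 1/525 - M
(L(-537) - 145676) + 241154 = ((1/525 - 1*(-537)) - 145676) + 241154 = ((1/525 + 537) - 145676) + 241154 = (281926/525 - 145676) + 241154 = -76197974/525 + 241154 = 50407876/525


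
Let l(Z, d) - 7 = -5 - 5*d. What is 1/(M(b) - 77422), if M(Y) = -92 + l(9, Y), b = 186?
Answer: -1/78442 ≈ -1.2748e-5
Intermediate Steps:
l(Z, d) = 2 - 5*d (l(Z, d) = 7 + (-5 - 5*d) = 2 - 5*d)
M(Y) = -90 - 5*Y (M(Y) = -92 + (2 - 5*Y) = -90 - 5*Y)
1/(M(b) - 77422) = 1/((-90 - 5*186) - 77422) = 1/((-90 - 930) - 77422) = 1/(-1020 - 77422) = 1/(-78442) = -1/78442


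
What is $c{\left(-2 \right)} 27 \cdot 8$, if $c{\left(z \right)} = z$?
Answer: $-432$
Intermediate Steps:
$c{\left(-2 \right)} 27 \cdot 8 = \left(-2\right) 27 \cdot 8 = \left(-54\right) 8 = -432$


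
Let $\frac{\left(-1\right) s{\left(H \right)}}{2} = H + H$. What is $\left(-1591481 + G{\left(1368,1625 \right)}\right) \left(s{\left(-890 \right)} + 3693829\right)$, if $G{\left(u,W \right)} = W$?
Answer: $-5878316085984$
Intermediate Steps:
$s{\left(H \right)} = - 4 H$ ($s{\left(H \right)} = - 2 \left(H + H\right) = - 2 \cdot 2 H = - 4 H$)
$\left(-1591481 + G{\left(1368,1625 \right)}\right) \left(s{\left(-890 \right)} + 3693829\right) = \left(-1591481 + 1625\right) \left(\left(-4\right) \left(-890\right) + 3693829\right) = - 1589856 \left(3560 + 3693829\right) = \left(-1589856\right) 3697389 = -5878316085984$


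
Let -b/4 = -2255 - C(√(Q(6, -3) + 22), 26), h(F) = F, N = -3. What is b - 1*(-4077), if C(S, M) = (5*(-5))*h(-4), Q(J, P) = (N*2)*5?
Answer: 13497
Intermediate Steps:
Q(J, P) = -30 (Q(J, P) = -3*2*5 = -6*5 = -30)
C(S, M) = 100 (C(S, M) = (5*(-5))*(-4) = -25*(-4) = 100)
b = 9420 (b = -4*(-2255 - 1*100) = -4*(-2255 - 100) = -4*(-2355) = 9420)
b - 1*(-4077) = 9420 - 1*(-4077) = 9420 + 4077 = 13497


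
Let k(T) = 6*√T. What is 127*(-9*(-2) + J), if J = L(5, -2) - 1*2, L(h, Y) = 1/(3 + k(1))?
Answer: 18415/9 ≈ 2046.1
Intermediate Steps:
L(h, Y) = ⅑ (L(h, Y) = 1/(3 + 6*√1) = 1/(3 + 6*1) = 1/(3 + 6) = 1/9 = ⅑)
J = -17/9 (J = ⅑ - 1*2 = ⅑ - 2 = -17/9 ≈ -1.8889)
127*(-9*(-2) + J) = 127*(-9*(-2) - 17/9) = 127*(18 - 17/9) = 127*(145/9) = 18415/9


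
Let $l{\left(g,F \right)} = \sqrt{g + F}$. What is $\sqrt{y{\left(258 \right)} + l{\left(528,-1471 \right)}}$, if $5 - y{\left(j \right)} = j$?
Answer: $\sqrt{-253 + i \sqrt{943}} \approx 0.96354 + 15.935 i$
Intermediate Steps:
$l{\left(g,F \right)} = \sqrt{F + g}$
$y{\left(j \right)} = 5 - j$
$\sqrt{y{\left(258 \right)} + l{\left(528,-1471 \right)}} = \sqrt{\left(5 - 258\right) + \sqrt{-1471 + 528}} = \sqrt{\left(5 - 258\right) + \sqrt{-943}} = \sqrt{-253 + i \sqrt{943}}$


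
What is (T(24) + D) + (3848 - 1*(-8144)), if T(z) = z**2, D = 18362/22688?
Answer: 142580573/11344 ≈ 12569.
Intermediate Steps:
D = 9181/11344 (D = 18362*(1/22688) = 9181/11344 ≈ 0.80933)
(T(24) + D) + (3848 - 1*(-8144)) = (24**2 + 9181/11344) + (3848 - 1*(-8144)) = (576 + 9181/11344) + (3848 + 8144) = 6543325/11344 + 11992 = 142580573/11344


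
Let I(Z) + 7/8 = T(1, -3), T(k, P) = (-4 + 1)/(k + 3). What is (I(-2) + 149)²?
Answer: 1390041/64 ≈ 21719.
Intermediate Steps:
T(k, P) = -3/(3 + k)
I(Z) = -13/8 (I(Z) = -7/8 - 3/(3 + 1) = -7/8 - 3/4 = -7/8 - 3*¼ = -7/8 - ¾ = -13/8)
(I(-2) + 149)² = (-13/8 + 149)² = (1179/8)² = 1390041/64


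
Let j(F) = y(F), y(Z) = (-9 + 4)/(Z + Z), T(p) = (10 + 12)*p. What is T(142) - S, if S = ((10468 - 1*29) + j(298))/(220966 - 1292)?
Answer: 409005677657/130925704 ≈ 3124.0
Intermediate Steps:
T(p) = 22*p
y(Z) = -5/(2*Z) (y(Z) = -5*1/(2*Z) = -5/(2*Z))
j(F) = -5/(2*F)
S = 6221639/130925704 (S = ((10468 - 1*29) - 5/2/298)/(220966 - 1292) = ((10468 - 29) - 5/2*1/298)/219674 = (10439 - 5/596)*(1/219674) = (6221639/596)*(1/219674) = 6221639/130925704 ≈ 0.047520)
T(142) - S = 22*142 - 1*6221639/130925704 = 3124 - 6221639/130925704 = 409005677657/130925704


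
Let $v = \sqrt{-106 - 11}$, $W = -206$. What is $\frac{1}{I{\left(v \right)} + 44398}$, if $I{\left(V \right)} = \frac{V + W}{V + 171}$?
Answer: $\frac{44944875}{1995408811049} - \frac{39 i \sqrt{13}}{1995408811049} \approx 2.2524 \cdot 10^{-5} - 7.047 \cdot 10^{-11} i$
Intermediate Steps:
$v = 3 i \sqrt{13}$ ($v = \sqrt{-117} = 3 i \sqrt{13} \approx 10.817 i$)
$I{\left(V \right)} = \frac{-206 + V}{171 + V}$ ($I{\left(V \right)} = \frac{V - 206}{V + 171} = \frac{-206 + V}{171 + V}$)
$\frac{1}{I{\left(v \right)} + 44398} = \frac{1}{\frac{-206 + 3 i \sqrt{13}}{171 + 3 i \sqrt{13}} + 44398} = \frac{1}{44398 + \frac{-206 + 3 i \sqrt{13}}{171 + 3 i \sqrt{13}}}$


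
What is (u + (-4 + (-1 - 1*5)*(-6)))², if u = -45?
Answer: 169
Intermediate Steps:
(u + (-4 + (-1 - 1*5)*(-6)))² = (-45 + (-4 + (-1 - 1*5)*(-6)))² = (-45 + (-4 + (-1 - 5)*(-6)))² = (-45 + (-4 - 6*(-6)))² = (-45 + (-4 + 36))² = (-45 + 32)² = (-13)² = 169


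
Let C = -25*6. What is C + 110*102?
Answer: 11070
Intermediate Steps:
C = -150
C + 110*102 = -150 + 110*102 = -150 + 11220 = 11070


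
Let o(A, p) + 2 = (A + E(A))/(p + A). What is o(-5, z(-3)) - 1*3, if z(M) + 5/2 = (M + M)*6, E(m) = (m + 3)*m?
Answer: -445/87 ≈ -5.1149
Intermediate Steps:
E(m) = m*(3 + m) (E(m) = (3 + m)*m = m*(3 + m))
z(M) = -5/2 + 12*M (z(M) = -5/2 + (M + M)*6 = -5/2 + (2*M)*6 = -5/2 + 12*M)
o(A, p) = -2 + (A + A*(3 + A))/(A + p) (o(A, p) = -2 + (A + A*(3 + A))/(p + A) = -2 + (A + A*(3 + A))/(A + p))
o(-5, z(-3)) - 1*3 = (-1*(-5) - 2*(-5/2 + 12*(-3)) - 5*(3 - 5))/(-5 + (-5/2 + 12*(-3))) - 1*3 = (5 - 2*(-5/2 - 36) - 5*(-2))/(-5 + (-5/2 - 36)) - 3 = (5 - 2*(-77/2) + 10)/(-5 - 77/2) - 3 = (5 + 77 + 10)/(-87/2) - 3 = -2/87*92 - 3 = -184/87 - 3 = -445/87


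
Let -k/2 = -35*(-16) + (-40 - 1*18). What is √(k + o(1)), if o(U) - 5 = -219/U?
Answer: I*√1218 ≈ 34.9*I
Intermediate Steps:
o(U) = 5 - 219/U
k = -1004 (k = -2*(-35*(-16) + (-40 - 1*18)) = -2*(560 + (-40 - 18)) = -2*(560 - 58) = -2*502 = -1004)
√(k + o(1)) = √(-1004 + (5 - 219/1)) = √(-1004 + (5 - 219*1)) = √(-1004 + (5 - 219)) = √(-1004 - 214) = √(-1218) = I*√1218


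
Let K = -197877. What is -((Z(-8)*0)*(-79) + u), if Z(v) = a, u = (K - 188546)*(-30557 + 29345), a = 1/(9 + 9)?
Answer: -468344676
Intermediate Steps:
a = 1/18 ≈ 0.055556
u = 468344676 (u = (-197877 - 188546)*(-30557 + 29345) = -386423*(-1212) = 468344676)
Z(v) = 1/18
-((Z(-8)*0)*(-79) + u) = -(((1/18)*0)*(-79) + 468344676) = -(0*(-79) + 468344676) = -(0 + 468344676) = -1*468344676 = -468344676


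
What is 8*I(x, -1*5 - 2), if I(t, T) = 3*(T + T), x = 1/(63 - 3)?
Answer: -336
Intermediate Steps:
x = 1/60 ≈ 0.016667
I(t, T) = 6*T (I(t, T) = 3*(2*T) = 6*T)
8*I(x, -1*5 - 2) = 8*(6*(-1*5 - 2)) = 8*(6*(-5 - 2)) = 8*(6*(-7)) = 8*(-42) = -336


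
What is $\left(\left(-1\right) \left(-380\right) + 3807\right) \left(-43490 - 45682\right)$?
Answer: $-373363164$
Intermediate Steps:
$\left(\left(-1\right) \left(-380\right) + 3807\right) \left(-43490 - 45682\right) = \left(380 + 3807\right) \left(-89172\right) = 4187 \left(-89172\right) = -373363164$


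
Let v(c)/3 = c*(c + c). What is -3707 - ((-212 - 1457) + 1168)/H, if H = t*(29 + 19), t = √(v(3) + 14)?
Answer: -3707 + 167*√17/544 ≈ -3705.7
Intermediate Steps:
v(c) = 6*c² (v(c) = 3*(c*(c + c)) = 3*(c*(2*c)) = 3*(2*c²) = 6*c²)
t = 2*√17 (t = √(6*3² + 14) = √(6*9 + 14) = √(54 + 14) = √68 = 2*√17 ≈ 8.2462)
H = 96*√17 (H = (2*√17)*(29 + 19) = (2*√17)*48 = 96*√17 ≈ 395.82)
-3707 - ((-212 - 1457) + 1168)/H = -3707 - ((-212 - 1457) + 1168)/(96*√17) = -3707 - (-1669 + 1168)*√17/1632 = -3707 - (-501)*√17/1632 = -3707 - (-167)*√17/544 = -3707 + 167*√17/544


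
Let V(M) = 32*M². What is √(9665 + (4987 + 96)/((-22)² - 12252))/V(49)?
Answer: √334601418054/452079488 ≈ 0.0012795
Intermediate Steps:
√(9665 + (4987 + 96)/((-22)² - 12252))/V(49) = √(9665 + (4987 + 96)/((-22)² - 12252))/((32*49²)) = √(9665 + 5083/(484 - 12252))/((32*2401)) = √(9665 + 5083/(-11768))/76832 = √(9665 + 5083*(-1/11768))*(1/76832) = √(9665 - 5083/11768)*(1/76832) = √(113732637/11768)*(1/76832) = (√334601418054/5884)*(1/76832) = √334601418054/452079488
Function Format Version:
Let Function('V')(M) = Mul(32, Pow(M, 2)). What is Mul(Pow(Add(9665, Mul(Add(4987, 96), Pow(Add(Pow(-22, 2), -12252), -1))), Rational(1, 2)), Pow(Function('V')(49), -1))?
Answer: Mul(Rational(1, 452079488), Pow(334601418054, Rational(1, 2))) ≈ 0.0012795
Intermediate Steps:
Mul(Pow(Add(9665, Mul(Add(4987, 96), Pow(Add(Pow(-22, 2), -12252), -1))), Rational(1, 2)), Pow(Function('V')(49), -1)) = Mul(Pow(Add(9665, Mul(Add(4987, 96), Pow(Add(Pow(-22, 2), -12252), -1))), Rational(1, 2)), Pow(Mul(32, Pow(49, 2)), -1)) = Mul(Pow(Add(9665, Mul(5083, Pow(Add(484, -12252), -1))), Rational(1, 2)), Pow(Mul(32, 2401), -1)) = Mul(Pow(Add(9665, Mul(5083, Pow(-11768, -1))), Rational(1, 2)), Pow(76832, -1)) = Mul(Pow(Add(9665, Mul(5083, Rational(-1, 11768))), Rational(1, 2)), Rational(1, 76832)) = Mul(Pow(Add(9665, Rational(-5083, 11768)), Rational(1, 2)), Rational(1, 76832)) = Mul(Pow(Rational(113732637, 11768), Rational(1, 2)), Rational(1, 76832)) = Mul(Mul(Rational(1, 5884), Pow(334601418054, Rational(1, 2))), Rational(1, 76832)) = Mul(Rational(1, 452079488), Pow(334601418054, Rational(1, 2)))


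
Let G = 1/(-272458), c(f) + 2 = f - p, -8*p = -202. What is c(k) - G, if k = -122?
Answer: -81328711/544916 ≈ -149.25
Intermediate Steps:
p = 101/4 (p = -1/8*(-202) = 101/4 ≈ 25.250)
c(f) = -109/4 + f (c(f) = -2 + (f - 1*101/4) = -2 + (f - 101/4) = -2 + (-101/4 + f) = -109/4 + f)
G = -1/272458 ≈ -3.6703e-6
c(k) - G = (-109/4 - 122) - 1*(-1/272458) = -597/4 + 1/272458 = -81328711/544916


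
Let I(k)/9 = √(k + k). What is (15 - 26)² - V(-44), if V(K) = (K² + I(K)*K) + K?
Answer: -1771 + 792*I*√22 ≈ -1771.0 + 3714.8*I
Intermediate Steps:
I(k) = 9*√2*√k (I(k) = 9*√(k + k) = 9*√(2*k) = 9*(√2*√k) = 9*√2*√k)
V(K) = K + K² + 9*√2*K^(3/2) (V(K) = (K² + (9*√2*√K)*K) + K = (K² + 9*√2*K^(3/2)) + K = K + K² + 9*√2*K^(3/2))
(15 - 26)² - V(-44) = (15 - 26)² - (-44)*(1 - 44 + 9*√2*√(-44)) = (-11)² - (-44)*(1 - 44 + 9*√2*(2*I*√11)) = 121 - (-44)*(1 - 44 + 18*I*√22) = 121 - (-44)*(-43 + 18*I*√22) = 121 - (1892 - 792*I*√22) = 121 + (-1892 + 792*I*√22) = -1771 + 792*I*√22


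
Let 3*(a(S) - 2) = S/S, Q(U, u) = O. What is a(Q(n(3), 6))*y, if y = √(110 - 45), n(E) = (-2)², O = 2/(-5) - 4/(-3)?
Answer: 7*√65/3 ≈ 18.812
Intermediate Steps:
O = 14/15 (O = 2*(-⅕) - 4*(-⅓) = -⅖ + 4/3 = 14/15 ≈ 0.93333)
n(E) = 4
Q(U, u) = 14/15
y = √65 ≈ 8.0623
a(S) = 7/3 (a(S) = 2 + (S/S)/3 = 2 + (⅓)*1 = 2 + ⅓ = 7/3)
a(Q(n(3), 6))*y = 7*√65/3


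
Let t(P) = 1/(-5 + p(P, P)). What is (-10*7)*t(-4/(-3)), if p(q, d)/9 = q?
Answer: -10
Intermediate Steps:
p(q, d) = 9*q
t(P) = 1/(-5 + 9*P)
(-10*7)*t(-4/(-3)) = (-10*7)/(-5 + 9*(-4/(-3))) = -70/(-5 + 9*(-4*(-⅓))) = -70/(-5 + 9*(4/3)) = -70/(-5 + 12) = -70/7 = -70*⅐ = -10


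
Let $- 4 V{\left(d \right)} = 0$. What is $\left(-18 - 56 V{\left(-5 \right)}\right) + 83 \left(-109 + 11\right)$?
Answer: $-8152$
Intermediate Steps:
$V{\left(d \right)} = 0$ ($V{\left(d \right)} = \left(- \frac{1}{4}\right) 0 = 0$)
$\left(-18 - 56 V{\left(-5 \right)}\right) + 83 \left(-109 + 11\right) = \left(-18 - 0\right) + 83 \left(-109 + 11\right) = \left(-18 + 0\right) + 83 \left(-98\right) = -18 - 8134 = -8152$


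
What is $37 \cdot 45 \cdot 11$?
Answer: $18315$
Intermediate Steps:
$37 \cdot 45 \cdot 11 = 1665 \cdot 11 = 18315$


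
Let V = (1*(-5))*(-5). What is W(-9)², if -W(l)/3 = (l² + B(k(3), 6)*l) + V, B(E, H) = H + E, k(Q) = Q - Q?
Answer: 24336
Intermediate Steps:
k(Q) = 0
V = 25 (V = -5*(-5) = 25)
B(E, H) = E + H
W(l) = -75 - 18*l - 3*l² (W(l) = -3*((l² + (0 + 6)*l) + 25) = -3*((l² + 6*l) + 25) = -3*(25 + l² + 6*l) = -75 - 18*l - 3*l²)
W(-9)² = (-75 - 18*(-9) - 3*(-9)²)² = (-75 + 162 - 3*81)² = (-75 + 162 - 243)² = (-156)² = 24336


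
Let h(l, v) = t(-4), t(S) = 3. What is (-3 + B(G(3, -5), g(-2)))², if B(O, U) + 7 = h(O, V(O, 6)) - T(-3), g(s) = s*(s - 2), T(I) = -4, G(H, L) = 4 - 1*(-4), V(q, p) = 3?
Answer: 9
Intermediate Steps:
G(H, L) = 8 (G(H, L) = 4 + 4 = 8)
h(l, v) = 3
g(s) = s*(-2 + s)
B(O, U) = 0 (B(O, U) = -7 + (3 - 1*(-4)) = -7 + (3 + 4) = -7 + 7 = 0)
(-3 + B(G(3, -5), g(-2)))² = (-3 + 0)² = (-3)² = 9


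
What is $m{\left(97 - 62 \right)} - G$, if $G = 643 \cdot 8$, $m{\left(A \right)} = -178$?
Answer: $-5322$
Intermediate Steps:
$G = 5144$
$m{\left(97 - 62 \right)} - G = -178 - 5144 = -5322$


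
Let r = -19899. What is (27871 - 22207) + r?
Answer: -14235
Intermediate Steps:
(27871 - 22207) + r = (27871 - 22207) - 19899 = 5664 - 19899 = -14235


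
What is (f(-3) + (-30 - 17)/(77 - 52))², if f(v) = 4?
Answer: 2809/625 ≈ 4.4944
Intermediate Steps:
(f(-3) + (-30 - 17)/(77 - 52))² = (4 + (-30 - 17)/(77 - 52))² = (4 - 47/25)² = (53/25)² = 2809/625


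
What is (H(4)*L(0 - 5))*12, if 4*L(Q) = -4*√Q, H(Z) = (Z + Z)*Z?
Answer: -384*I*√5 ≈ -858.65*I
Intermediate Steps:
H(Z) = 2*Z² (H(Z) = (2*Z)*Z = 2*Z²)
L(Q) = -√Q (L(Q) = (-4*√Q)/4 = -√Q)
(H(4)*L(0 - 5))*12 = ((2*4²)*(-√(0 - 5)))*12 = ((2*16)*(-√(-5)))*12 = (32*(-I*√5))*12 = -32*I*√5*12 = -384*I*√5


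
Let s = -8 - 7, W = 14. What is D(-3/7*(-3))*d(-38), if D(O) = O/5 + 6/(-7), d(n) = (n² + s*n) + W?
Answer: -6084/5 ≈ -1216.8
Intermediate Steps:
s = -15
d(n) = 14 + n² - 15*n (d(n) = (n² - 15*n) + 14 = 14 + n² - 15*n)
D(O) = -6/7 + O/5 (D(O) = O*(⅕) + 6*(-⅐) = O/5 - 6/7 = -6/7 + O/5)
D(-3/7*(-3))*d(-38) = (-6/7 + (-3/7*(-3))/5)*(14 + (-38)² - 15*(-38)) = (-6/7 + (-3*⅐*(-3))/5)*(14 + 1444 + 570) = (-6/7 + (-3/7*(-3))/5)*2028 = (-6/7 + (⅕)*(9/7))*2028 = (-6/7 + 9/35)*2028 = -⅗*2028 = -6084/5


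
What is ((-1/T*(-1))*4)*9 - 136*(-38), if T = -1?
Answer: 5132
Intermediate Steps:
((-1/T*(-1))*4)*9 - 136*(-38) = ((-1/(-1)*(-1))*4)*9 - 136*(-38) = ((-1*(-1)*(-1))*4)*9 + 5168 = ((1*(-1))*4)*9 + 5168 = -1*4*9 + 5168 = -4*9 + 5168 = -36 + 5168 = 5132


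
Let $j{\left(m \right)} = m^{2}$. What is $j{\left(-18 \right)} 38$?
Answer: $12312$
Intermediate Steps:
$j{\left(-18 \right)} 38 = \left(-18\right)^{2} \cdot 38 = 324 \cdot 38 = 12312$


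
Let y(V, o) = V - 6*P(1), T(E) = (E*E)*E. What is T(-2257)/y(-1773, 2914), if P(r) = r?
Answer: 11497268593/1779 ≈ 6.4628e+6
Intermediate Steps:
T(E) = E**3 (T(E) = E**2*E = E**3)
y(V, o) = -6 + V (y(V, o) = V - 6*1 = V - 6 = -6 + V)
T(-2257)/y(-1773, 2914) = (-2257)**3/(-6 - 1773) = -11497268593/(-1779) = -11497268593*(-1/1779) = 11497268593/1779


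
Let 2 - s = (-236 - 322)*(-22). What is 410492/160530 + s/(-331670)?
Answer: 406230079/156597015 ≈ 2.5941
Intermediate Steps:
s = -12274 (s = 2 - (-236 - 322)*(-22) = 2 - (-558)*(-22) = 2 - 1*12276 = 2 - 12276 = -12274)
410492/160530 + s/(-331670) = 410492/160530 - 12274/(-331670) = 410492*(1/160530) - 12274*(-1/331670) = 205246/80265 + 361/9755 = 406230079/156597015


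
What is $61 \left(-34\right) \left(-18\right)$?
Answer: $37332$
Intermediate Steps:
$61 \left(-34\right) \left(-18\right) = \left(-2074\right) \left(-18\right) = 37332$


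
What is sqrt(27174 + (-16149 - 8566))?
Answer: sqrt(2459) ≈ 49.588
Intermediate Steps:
sqrt(27174 + (-16149 - 8566)) = sqrt(27174 - 24715) = sqrt(2459)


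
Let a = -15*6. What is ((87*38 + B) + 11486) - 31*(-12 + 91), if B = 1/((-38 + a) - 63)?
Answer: 2357512/191 ≈ 12343.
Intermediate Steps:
a = -90
B = -1/191 (B = 1/((-38 - 90) - 63) = 1/(-128 - 63) = 1/(-191) = -1/191 ≈ -0.0052356)
((87*38 + B) + 11486) - 31*(-12 + 91) = ((87*38 - 1/191) + 11486) - 31*(-12 + 91) = ((3306 - 1/191) + 11486) - 31*79 = (631445/191 + 11486) - 2449 = 2825271/191 - 2449 = 2357512/191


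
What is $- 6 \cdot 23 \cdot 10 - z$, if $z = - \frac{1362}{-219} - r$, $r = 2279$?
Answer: $\frac{65173}{73} \approx 892.78$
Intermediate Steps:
$z = - \frac{165913}{73}$ ($z = - \frac{1362}{-219} - 2279 = \left(-1362\right) \left(- \frac{1}{219}\right) - 2279 = \frac{454}{73} - 2279 = - \frac{165913}{73} \approx -2272.8$)
$- 6 \cdot 23 \cdot 10 - z = - 6 \cdot 23 \cdot 10 - - \frac{165913}{73} = \left(-6\right) 230 + \frac{165913}{73} = -1380 + \frac{165913}{73} = \frac{65173}{73}$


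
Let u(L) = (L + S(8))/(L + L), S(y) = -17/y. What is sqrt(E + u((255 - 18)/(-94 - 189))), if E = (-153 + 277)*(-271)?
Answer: I*sqrt(30198459657)/948 ≈ 183.31*I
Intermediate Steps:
E = -33604 (E = 124*(-271) = -33604)
u(L) = (-17/8 + L)/(2*L) (u(L) = (L - 17/8)/(L + L) = (L - 17*1/8)/((2*L)) = (L - 17/8)*(1/(2*L)) = (-17/8 + L)*(1/(2*L)) = (-17/8 + L)/(2*L))
sqrt(E + u((255 - 18)/(-94 - 189))) = sqrt(-33604 + (-17 + 8*((255 - 18)/(-94 - 189)))/(16*(((255 - 18)/(-94 - 189))))) = sqrt(-33604 + (-17 + 8*(237/(-283)))/(16*((237/(-283))))) = sqrt(-33604 + (-17 + 8*(237*(-1/283)))/(16*((237*(-1/283))))) = sqrt(-33604 + (-17 + 8*(-237/283))/(16*(-237/283))) = sqrt(-33604 + (1/16)*(-283/237)*(-17 - 1896/283)) = sqrt(-33604 + (1/16)*(-283/237)*(-6707/283)) = sqrt(-33604 + 6707/3792) = sqrt(-127419661/3792) = I*sqrt(30198459657)/948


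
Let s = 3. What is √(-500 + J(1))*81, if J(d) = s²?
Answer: 81*I*√491 ≈ 1794.8*I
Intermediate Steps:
J(d) = 9 (J(d) = 3² = 9)
√(-500 + J(1))*81 = √(-500 + 9)*81 = √(-491)*81 = (I*√491)*81 = 81*I*√491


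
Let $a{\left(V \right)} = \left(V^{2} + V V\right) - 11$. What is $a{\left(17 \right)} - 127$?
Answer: $440$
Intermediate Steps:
$a{\left(V \right)} = -11 + 2 V^{2}$ ($a{\left(V \right)} = \left(V^{2} + V^{2}\right) - 11 = 2 V^{2} - 11 = -11 + 2 V^{2}$)
$a{\left(17 \right)} - 127 = \left(-11 + 2 \cdot 17^{2}\right) - 127 = \left(-11 + 2 \cdot 289\right) - 127 = \left(-11 + 578\right) - 127 = 567 - 127 = 440$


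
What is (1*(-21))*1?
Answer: -21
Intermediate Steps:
(1*(-21))*1 = -21*1 = -21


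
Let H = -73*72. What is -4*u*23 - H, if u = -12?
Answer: 6360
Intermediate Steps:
H = -5256
-4*u*23 - H = -4*(-12)*23 - 1*(-5256) = 48*23 + 5256 = 1104 + 5256 = 6360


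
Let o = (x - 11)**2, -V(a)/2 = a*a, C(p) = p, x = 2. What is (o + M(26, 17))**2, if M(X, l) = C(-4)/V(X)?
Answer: 749609641/114244 ≈ 6561.5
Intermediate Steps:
V(a) = -2*a**2 (V(a) = -2*a*a = -2*a**2)
o = 81 (o = (2 - 11)**2 = (-9)**2 = 81)
M(X, l) = 2/X**2 (M(X, l) = -4*(-1/(2*X**2)) = -(-2)/X**2 = 2/X**2)
(o + M(26, 17))**2 = (81 + 2/26**2)**2 = (81 + 2*(1/676))**2 = (81 + 1/338)**2 = (27379/338)**2 = 749609641/114244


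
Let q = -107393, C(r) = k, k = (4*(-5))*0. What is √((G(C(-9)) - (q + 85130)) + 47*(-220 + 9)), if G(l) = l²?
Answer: √12346 ≈ 111.11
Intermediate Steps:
k = 0 (k = -20*0 = 0)
C(r) = 0
√((G(C(-9)) - (q + 85130)) + 47*(-220 + 9)) = √((0² - (-107393 + 85130)) + 47*(-220 + 9)) = √((0 - 1*(-22263)) + 47*(-211)) = √((0 + 22263) - 9917) = √(22263 - 9917) = √12346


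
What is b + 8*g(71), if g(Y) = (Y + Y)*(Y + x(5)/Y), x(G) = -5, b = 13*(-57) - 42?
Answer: 79793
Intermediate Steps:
b = -783 (b = -741 - 42 = -783)
g(Y) = 2*Y*(Y - 5/Y) (g(Y) = (Y + Y)*(Y - 5/Y) = (2*Y)*(Y - 5/Y) = 2*Y*(Y - 5/Y))
b + 8*g(71) = -783 + 8*(-10 + 2*71²) = -783 + 8*(-10 + 2*5041) = -783 + 8*(-10 + 10082) = -783 + 8*10072 = -783 + 80576 = 79793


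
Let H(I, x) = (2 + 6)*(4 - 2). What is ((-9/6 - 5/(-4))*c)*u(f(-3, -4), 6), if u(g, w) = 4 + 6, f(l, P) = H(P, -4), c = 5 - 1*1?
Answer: -10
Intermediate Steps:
H(I, x) = 16 (H(I, x) = 8*2 = 16)
c = 4 (c = 5 - 1 = 4)
f(l, P) = 16
u(g, w) = 10
((-9/6 - 5/(-4))*c)*u(f(-3, -4), 6) = ((-9/6 - 5/(-4))*4)*10 = ((-9*⅙ - 5*(-¼))*4)*10 = ((-3/2 + 5/4)*4)*10 = -¼*4*10 = -1*10 = -10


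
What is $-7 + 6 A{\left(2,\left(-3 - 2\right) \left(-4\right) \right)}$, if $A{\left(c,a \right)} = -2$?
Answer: $-19$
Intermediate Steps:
$-7 + 6 A{\left(2,\left(-3 - 2\right) \left(-4\right) \right)} = -7 + 6 \left(-2\right) = -7 - 12 = -19$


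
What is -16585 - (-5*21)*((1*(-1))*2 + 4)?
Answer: -16375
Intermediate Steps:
-16585 - (-5*21)*((1*(-1))*2 + 4) = -16585 - (-105)*(-1*2 + 4) = -16585 - (-105)*(-2 + 4) = -16585 - (-105)*2 = -16585 - 1*(-210) = -16585 + 210 = -16375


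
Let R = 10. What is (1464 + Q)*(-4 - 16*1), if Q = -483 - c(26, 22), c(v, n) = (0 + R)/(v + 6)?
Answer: -78455/4 ≈ -19614.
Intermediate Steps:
c(v, n) = 10/(6 + v) (c(v, n) = (0 + 10)/(v + 6) = 10/(6 + v))
Q = -7733/16 (Q = -483 - 10/(6 + 26) = -483 - 10/32 = -483 - 1*5/16 = -483 - 5/16 = -7733/16 ≈ -483.31)
(1464 + Q)*(-4 - 16*1) = (1464 - 7733/16)*(-4 - 16*1) = 15691*(-4 - 16)/16 = (15691/16)*(-20) = -78455/4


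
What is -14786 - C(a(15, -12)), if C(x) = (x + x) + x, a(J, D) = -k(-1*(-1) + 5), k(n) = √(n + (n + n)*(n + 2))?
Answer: -14786 + 3*√102 ≈ -14756.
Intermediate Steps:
k(n) = √(n + 2*n*(2 + n)) (k(n) = √(n + (2*n)*(2 + n)) = √(n + 2*n*(2 + n)))
a(J, D) = -√102 (a(J, D) = -√((-1*(-1) + 5)*(5 + 2*(-1*(-1) + 5))) = -√((1 + 5)*(5 + 2*(1 + 5))) = -√(6*(5 + 2*6)) = -√(6*(5 + 12)) = -√(6*17) = -√102)
C(x) = 3*x (C(x) = 2*x + x = 3*x)
-14786 - C(a(15, -12)) = -14786 - 3*(-√102) = -14786 - (-3)*√102 = -14786 + 3*√102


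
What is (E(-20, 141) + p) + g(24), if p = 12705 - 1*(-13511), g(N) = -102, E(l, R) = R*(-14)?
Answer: 24140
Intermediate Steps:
E(l, R) = -14*R
p = 26216 (p = 12705 + 13511 = 26216)
(E(-20, 141) + p) + g(24) = (-14*141 + 26216) - 102 = (-1974 + 26216) - 102 = 24242 - 102 = 24140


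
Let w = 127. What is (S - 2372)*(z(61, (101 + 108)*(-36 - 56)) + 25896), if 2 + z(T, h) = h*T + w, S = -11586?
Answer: 16008248746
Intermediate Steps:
z(T, h) = 125 + T*h (z(T, h) = -2 + (h*T + 127) = -2 + (T*h + 127) = -2 + (127 + T*h) = 125 + T*h)
(S - 2372)*(z(61, (101 + 108)*(-36 - 56)) + 25896) = (-11586 - 2372)*((125 + 61*((101 + 108)*(-36 - 56))) + 25896) = -13958*((125 + 61*(209*(-92))) + 25896) = -13958*((125 + 61*(-19228)) + 25896) = -13958*((125 - 1172908) + 25896) = -13958*(-1172783 + 25896) = -13958*(-1146887) = 16008248746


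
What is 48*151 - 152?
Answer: 7096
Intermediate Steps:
48*151 - 152 = 7248 - 152 = 7096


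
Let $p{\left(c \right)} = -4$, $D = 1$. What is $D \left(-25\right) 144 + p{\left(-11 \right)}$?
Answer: $-3604$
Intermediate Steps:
$D \left(-25\right) 144 + p{\left(-11 \right)} = 1 \left(-25\right) 144 - 4 = \left(-25\right) 144 - 4 = -3600 - 4 = -3604$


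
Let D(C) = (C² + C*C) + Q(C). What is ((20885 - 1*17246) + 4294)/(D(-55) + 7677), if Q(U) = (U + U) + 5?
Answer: 7933/13622 ≈ 0.58237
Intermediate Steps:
Q(U) = 5 + 2*U (Q(U) = 2*U + 5 = 5 + 2*U)
D(C) = 5 + 2*C + 2*C² (D(C) = (C² + C*C) + (5 + 2*C) = (C² + C²) + (5 + 2*C) = 2*C² + (5 + 2*C) = 5 + 2*C + 2*C²)
((20885 - 1*17246) + 4294)/(D(-55) + 7677) = ((20885 - 1*17246) + 4294)/((5 + 2*(-55) + 2*(-55)²) + 7677) = ((20885 - 17246) + 4294)/((5 - 110 + 2*3025) + 7677) = (3639 + 4294)/((5 - 110 + 6050) + 7677) = 7933/(5945 + 7677) = 7933/13622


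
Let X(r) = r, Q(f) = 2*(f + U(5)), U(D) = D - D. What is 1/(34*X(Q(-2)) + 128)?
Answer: -1/8 ≈ -0.12500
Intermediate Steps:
U(D) = 0
Q(f) = 2*f (Q(f) = 2*(f + 0) = 2*f)
1/(34*X(Q(-2)) + 128) = 1/(34*(2*(-2)) + 128) = 1/(34*(-4) + 128) = 1/(-136 + 128) = 1/(-8) = -1/8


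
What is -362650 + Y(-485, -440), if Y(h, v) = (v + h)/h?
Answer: -35176865/97 ≈ -3.6265e+5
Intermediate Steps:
Y(h, v) = (h + v)/h
-362650 + Y(-485, -440) = -362650 + (-485 - 440)/(-485) = -362650 - 1/485*(-925) = -362650 + 185/97 = -35176865/97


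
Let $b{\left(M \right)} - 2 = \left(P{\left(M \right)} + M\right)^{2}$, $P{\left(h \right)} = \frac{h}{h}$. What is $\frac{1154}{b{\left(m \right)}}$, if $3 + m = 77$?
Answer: $\frac{1154}{5627} \approx 0.20508$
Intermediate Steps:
$P{\left(h \right)} = 1$
$m = 74$ ($m = -3 + 77 = 74$)
$b{\left(M \right)} = 2 + \left(1 + M\right)^{2}$
$\frac{1154}{b{\left(m \right)}} = \frac{1154}{2 + \left(1 + 74\right)^{2}} = \frac{1154}{2 + 75^{2}} = \frac{1154}{2 + 5625} = \frac{1154}{5627}$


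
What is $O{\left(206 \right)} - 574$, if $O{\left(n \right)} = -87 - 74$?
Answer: $-735$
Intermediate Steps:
$O{\left(n \right)} = -161$ ($O{\left(n \right)} = -87 - 74 = -161$)
$O{\left(206 \right)} - 574 = -161 - 574 = -735$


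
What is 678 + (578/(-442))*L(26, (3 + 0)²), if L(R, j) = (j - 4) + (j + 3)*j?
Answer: 6893/13 ≈ 530.23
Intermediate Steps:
L(R, j) = -4 + j + j*(3 + j) (L(R, j) = (-4 + j) + (3 + j)*j = (-4 + j) + j*(3 + j) = -4 + j + j*(3 + j))
678 + (578/(-442))*L(26, (3 + 0)²) = 678 + (578/(-442))*(-4 + ((3 + 0)²)² + 4*(3 + 0)²) = 678 + (578*(-1/442))*(-4 + (3²)² + 4*3²) = 678 - 17*(-4 + 9² + 4*9)/13 = 678 - 17*(-4 + 81 + 36)/13 = 678 - 17/13*113 = 678 - 1921/13 = 6893/13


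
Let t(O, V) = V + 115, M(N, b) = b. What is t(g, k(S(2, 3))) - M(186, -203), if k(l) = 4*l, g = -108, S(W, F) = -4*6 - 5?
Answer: 202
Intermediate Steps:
S(W, F) = -29 (S(W, F) = -24 - 5 = -29)
t(O, V) = 115 + V
t(g, k(S(2, 3))) - M(186, -203) = (115 + 4*(-29)) - 1*(-203) = (115 - 116) + 203 = -1 + 203 = 202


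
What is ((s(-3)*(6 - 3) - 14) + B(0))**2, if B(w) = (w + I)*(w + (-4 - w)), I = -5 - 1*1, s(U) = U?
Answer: 1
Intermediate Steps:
I = -6 (I = -5 - 1 = -6)
B(w) = 24 - 4*w (B(w) = (w - 6)*(w + (-4 - w)) = (-6 + w)*(-4) = 24 - 4*w)
((s(-3)*(6 - 3) - 14) + B(0))**2 = ((-3*(6 - 3) - 14) + (24 - 4*0))**2 = ((-3*3 - 14) + (24 + 0))**2 = ((-9 - 14) + 24)**2 = (-23 + 24)**2 = 1**2 = 1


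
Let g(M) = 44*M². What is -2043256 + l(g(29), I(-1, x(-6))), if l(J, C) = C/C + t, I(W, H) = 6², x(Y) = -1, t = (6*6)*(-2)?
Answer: -2043327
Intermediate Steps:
t = -72 (t = 36*(-2) = -72)
I(W, H) = 36
l(J, C) = -71 (l(J, C) = C/C - 72 = 1 - 72 = -71)
-2043256 + l(g(29), I(-1, x(-6))) = -2043256 - 71 = -2043327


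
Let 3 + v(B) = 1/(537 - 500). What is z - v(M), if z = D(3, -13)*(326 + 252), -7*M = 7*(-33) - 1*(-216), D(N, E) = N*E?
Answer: -833944/37 ≈ -22539.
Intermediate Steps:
D(N, E) = E*N
M = 15/7 (M = -(7*(-33) - 1*(-216))/7 = -(-231 + 216)/7 = -⅐*(-15) = 15/7 ≈ 2.1429)
v(B) = -110/37 (v(B) = -3 + 1/(537 - 500) = -3 + 1/37 = -110/37)
z = -22542 (z = (-13*3)*(326 + 252) = -39*578 = -22542)
z - v(M) = -22542 - 1*(-110/37) = -22542 + 110/37 = -833944/37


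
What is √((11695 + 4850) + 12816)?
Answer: √29361 ≈ 171.35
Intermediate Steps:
√((11695 + 4850) + 12816) = √(16545 + 12816) = √29361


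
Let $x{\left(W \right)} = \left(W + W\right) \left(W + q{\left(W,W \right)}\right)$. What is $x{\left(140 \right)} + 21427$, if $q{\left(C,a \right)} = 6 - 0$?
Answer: $62307$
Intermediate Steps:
$q{\left(C,a \right)} = 6$ ($q{\left(C,a \right)} = 6 + 0 = 6$)
$x{\left(W \right)} = 2 W \left(6 + W\right)$ ($x{\left(W \right)} = \left(W + W\right) \left(W + 6\right) = 2 W \left(6 + W\right)$)
$x{\left(140 \right)} + 21427 = 2 \cdot 140 \left(6 + 140\right) + 21427 = 2 \cdot 140 \cdot 146 + 21427 = 40880 + 21427 = 62307$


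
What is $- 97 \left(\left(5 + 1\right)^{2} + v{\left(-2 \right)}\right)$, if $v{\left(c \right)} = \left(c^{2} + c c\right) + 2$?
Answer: $-4462$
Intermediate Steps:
$v{\left(c \right)} = 2 + 2 c^{2}$ ($v{\left(c \right)} = \left(c^{2} + c^{2}\right) + 2 = 2 c^{2} + 2 = 2 + 2 c^{2}$)
$- 97 \left(\left(5 + 1\right)^{2} + v{\left(-2 \right)}\right) = - 97 \left(\left(5 + 1\right)^{2} + \left(2 + 2 \left(-2\right)^{2}\right)\right) = - 97 \left(6^{2} + \left(2 + 2 \cdot 4\right)\right) = - 97 \left(36 + \left(2 + 8\right)\right) = - 97 \left(36 + 10\right) = \left(-97\right) 46 = -4462$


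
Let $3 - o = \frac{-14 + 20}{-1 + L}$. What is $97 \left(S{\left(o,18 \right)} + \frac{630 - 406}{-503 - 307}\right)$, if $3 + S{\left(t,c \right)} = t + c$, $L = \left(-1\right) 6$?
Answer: $\frac{5109572}{2835} \approx 1802.3$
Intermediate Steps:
$L = -6$
$o = \frac{27}{7}$ ($o = 3 - \frac{-14 + 20}{-1 - 6} = 3 - \frac{6}{-7} = 3 - 6 \left(- \frac{1}{7}\right) = 3 - - \frac{6}{7} = 3 + \frac{6}{7} = \frac{27}{7} \approx 3.8571$)
$S{\left(t,c \right)} = -3 + c + t$ ($S{\left(t,c \right)} = -3 + \left(t + c\right) = -3 + \left(c + t\right) = -3 + c + t$)
$97 \left(S{\left(o,18 \right)} + \frac{630 - 406}{-503 - 307}\right) = 97 \left(\left(-3 + 18 + \frac{27}{7}\right) + \frac{630 - 406}{-503 - 307}\right) = 97 \left(\frac{132}{7} + \frac{224}{-810}\right) = 97 \left(\frac{132}{7} + 224 \left(- \frac{1}{810}\right)\right) = 97 \left(\frac{132}{7} - \frac{112}{405}\right) = 97 \cdot \frac{52676}{2835} = \frac{5109572}{2835}$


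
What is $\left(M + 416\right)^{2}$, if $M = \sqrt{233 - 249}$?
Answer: $173040 + 3328 i \approx 1.7304 \cdot 10^{5} + 3328.0 i$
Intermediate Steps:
$M = 4 i$ ($M = \sqrt{-16} = 4 i \approx 4.0 i$)
$\left(M + 416\right)^{2} = \left(4 i + 416\right)^{2} = \left(416 + 4 i\right)^{2}$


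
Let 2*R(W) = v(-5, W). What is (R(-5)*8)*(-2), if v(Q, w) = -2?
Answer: 16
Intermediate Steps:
R(W) = -1 (R(W) = (½)*(-2) = -1)
(R(-5)*8)*(-2) = -1*8*(-2) = -8*(-2) = 16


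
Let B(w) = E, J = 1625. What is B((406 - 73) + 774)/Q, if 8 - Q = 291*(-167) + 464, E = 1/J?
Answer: 1/78229125 ≈ 1.2783e-8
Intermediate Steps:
E = 1/1625 ≈ 0.00061538
B(w) = 1/1625
Q = 48141 (Q = 8 - (291*(-167) + 464) = 8 - (-48597 + 464) = 8 - 1*(-48133) = 8 + 48133 = 48141)
B((406 - 73) + 774)/Q = (1/1625)/48141 = (1/1625)*(1/48141) = 1/78229125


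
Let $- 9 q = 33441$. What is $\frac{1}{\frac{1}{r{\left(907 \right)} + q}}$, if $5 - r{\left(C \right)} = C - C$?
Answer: $- \frac{11132}{3} \approx -3710.7$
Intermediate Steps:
$r{\left(C \right)} = 5$ ($r{\left(C \right)} = 5 - \left(C - C\right) = 5 - 0 = 5 + 0 = 5$)
$q = - \frac{11147}{3}$ ($q = \left(- \frac{1}{9}\right) 33441 = - \frac{11147}{3} \approx -3715.7$)
$\frac{1}{\frac{1}{r{\left(907 \right)} + q}} = \frac{1}{\frac{1}{5 - \frac{11147}{3}}} = \frac{1}{\frac{1}{- \frac{11132}{3}}} = \frac{1}{- \frac{3}{11132}} = - \frac{11132}{3}$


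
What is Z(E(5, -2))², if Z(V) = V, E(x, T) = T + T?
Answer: 16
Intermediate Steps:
E(x, T) = 2*T
Z(E(5, -2))² = (2*(-2))² = (-4)² = 16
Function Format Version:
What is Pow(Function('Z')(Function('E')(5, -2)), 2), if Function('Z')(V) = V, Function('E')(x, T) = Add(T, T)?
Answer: 16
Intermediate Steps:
Function('E')(x, T) = Mul(2, T)
Pow(Function('Z')(Function('E')(5, -2)), 2) = Pow(Mul(2, -2), 2) = Pow(-4, 2) = 16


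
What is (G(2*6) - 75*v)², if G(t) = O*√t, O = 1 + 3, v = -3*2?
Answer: 202692 + 7200*√3 ≈ 2.1516e+5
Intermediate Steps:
v = -6
O = 4
G(t) = 4*√t
(G(2*6) - 75*v)² = (4*√(2*6) - 75*(-6))² = (4*√12 + 450)² = (4*(2*√3) + 450)² = (8*√3 + 450)² = (450 + 8*√3)²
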